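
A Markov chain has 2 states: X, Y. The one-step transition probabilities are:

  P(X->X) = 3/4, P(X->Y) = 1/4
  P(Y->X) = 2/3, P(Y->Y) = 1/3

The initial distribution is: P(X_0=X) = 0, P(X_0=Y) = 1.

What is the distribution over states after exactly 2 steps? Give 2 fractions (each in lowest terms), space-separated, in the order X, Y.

Answer: 13/18 5/18

Derivation:
Propagating the distribution step by step (d_{t+1} = d_t * P):
d_0 = (X=0, Y=1)
  d_1[X] = 0*3/4 + 1*2/3 = 2/3
  d_1[Y] = 0*1/4 + 1*1/3 = 1/3
d_1 = (X=2/3, Y=1/3)
  d_2[X] = 2/3*3/4 + 1/3*2/3 = 13/18
  d_2[Y] = 2/3*1/4 + 1/3*1/3 = 5/18
d_2 = (X=13/18, Y=5/18)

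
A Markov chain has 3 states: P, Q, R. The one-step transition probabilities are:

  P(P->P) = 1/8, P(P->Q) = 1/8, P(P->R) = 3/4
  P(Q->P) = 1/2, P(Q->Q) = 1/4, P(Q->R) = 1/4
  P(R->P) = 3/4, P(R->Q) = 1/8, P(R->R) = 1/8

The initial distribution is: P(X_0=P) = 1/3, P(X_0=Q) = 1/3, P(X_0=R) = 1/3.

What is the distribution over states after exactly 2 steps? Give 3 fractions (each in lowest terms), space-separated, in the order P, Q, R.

Propagating the distribution step by step (d_{t+1} = d_t * P):
d_0 = (P=1/3, Q=1/3, R=1/3)
  d_1[P] = 1/3*1/8 + 1/3*1/2 + 1/3*3/4 = 11/24
  d_1[Q] = 1/3*1/8 + 1/3*1/4 + 1/3*1/8 = 1/6
  d_1[R] = 1/3*3/4 + 1/3*1/4 + 1/3*1/8 = 3/8
d_1 = (P=11/24, Q=1/6, R=3/8)
  d_2[P] = 11/24*1/8 + 1/6*1/2 + 3/8*3/4 = 27/64
  d_2[Q] = 11/24*1/8 + 1/6*1/4 + 3/8*1/8 = 7/48
  d_2[R] = 11/24*3/4 + 1/6*1/4 + 3/8*1/8 = 83/192
d_2 = (P=27/64, Q=7/48, R=83/192)

Answer: 27/64 7/48 83/192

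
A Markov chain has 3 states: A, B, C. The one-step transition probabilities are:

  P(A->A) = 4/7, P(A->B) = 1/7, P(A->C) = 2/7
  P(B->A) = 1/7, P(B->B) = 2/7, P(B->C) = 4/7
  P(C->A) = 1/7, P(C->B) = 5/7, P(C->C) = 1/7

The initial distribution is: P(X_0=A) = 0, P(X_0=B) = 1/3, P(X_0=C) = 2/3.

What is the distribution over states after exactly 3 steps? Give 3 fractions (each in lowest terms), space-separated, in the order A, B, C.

Answer: 79/343 148/343 116/343

Derivation:
Propagating the distribution step by step (d_{t+1} = d_t * P):
d_0 = (A=0, B=1/3, C=2/3)
  d_1[A] = 0*4/7 + 1/3*1/7 + 2/3*1/7 = 1/7
  d_1[B] = 0*1/7 + 1/3*2/7 + 2/3*5/7 = 4/7
  d_1[C] = 0*2/7 + 1/3*4/7 + 2/3*1/7 = 2/7
d_1 = (A=1/7, B=4/7, C=2/7)
  d_2[A] = 1/7*4/7 + 4/7*1/7 + 2/7*1/7 = 10/49
  d_2[B] = 1/7*1/7 + 4/7*2/7 + 2/7*5/7 = 19/49
  d_2[C] = 1/7*2/7 + 4/7*4/7 + 2/7*1/7 = 20/49
d_2 = (A=10/49, B=19/49, C=20/49)
  d_3[A] = 10/49*4/7 + 19/49*1/7 + 20/49*1/7 = 79/343
  d_3[B] = 10/49*1/7 + 19/49*2/7 + 20/49*5/7 = 148/343
  d_3[C] = 10/49*2/7 + 19/49*4/7 + 20/49*1/7 = 116/343
d_3 = (A=79/343, B=148/343, C=116/343)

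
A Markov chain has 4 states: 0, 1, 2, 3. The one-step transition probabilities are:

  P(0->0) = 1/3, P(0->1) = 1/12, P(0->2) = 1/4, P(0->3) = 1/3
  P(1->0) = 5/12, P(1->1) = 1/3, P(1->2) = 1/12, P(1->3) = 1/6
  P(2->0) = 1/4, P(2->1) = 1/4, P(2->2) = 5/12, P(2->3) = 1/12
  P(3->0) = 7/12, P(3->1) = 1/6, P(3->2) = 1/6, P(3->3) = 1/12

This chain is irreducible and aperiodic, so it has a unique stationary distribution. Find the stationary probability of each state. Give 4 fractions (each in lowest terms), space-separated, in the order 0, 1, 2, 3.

The stationary distribution satisfies pi = pi * P, i.e.:
  pi_0 = 1/3*pi_0 + 5/12*pi_1 + 1/4*pi_2 + 7/12*pi_3
  pi_1 = 1/12*pi_0 + 1/3*pi_1 + 1/4*pi_2 + 1/6*pi_3
  pi_2 = 1/4*pi_0 + 1/12*pi_1 + 5/12*pi_2 + 1/6*pi_3
  pi_3 = 1/3*pi_0 + 1/6*pi_1 + 1/12*pi_2 + 1/12*pi_3
with normalization: pi_0 + pi_1 + pi_2 + pi_3 = 1.

Using the first 3 balance equations plus normalization, the linear system A*pi = b is:
  [-2/3, 5/12, 1/4, 7/12] . pi = 0
  [1/12, -2/3, 1/4, 1/6] . pi = 0
  [1/4, 1/12, -7/12, 1/6] . pi = 0
  [1, 1, 1, 1] . pi = 1

Solving yields:
  pi_0 = 75/199
  pi_1 = 260/1393
  pi_2 = 339/1393
  pi_3 = 269/1393

Verification (pi * P):
  75/199*1/3 + 260/1393*5/12 + 339/1393*1/4 + 269/1393*7/12 = 75/199 = pi_0  (ok)
  75/199*1/12 + 260/1393*1/3 + 339/1393*1/4 + 269/1393*1/6 = 260/1393 = pi_1  (ok)
  75/199*1/4 + 260/1393*1/12 + 339/1393*5/12 + 269/1393*1/6 = 339/1393 = pi_2  (ok)
  75/199*1/3 + 260/1393*1/6 + 339/1393*1/12 + 269/1393*1/12 = 269/1393 = pi_3  (ok)

Answer: 75/199 260/1393 339/1393 269/1393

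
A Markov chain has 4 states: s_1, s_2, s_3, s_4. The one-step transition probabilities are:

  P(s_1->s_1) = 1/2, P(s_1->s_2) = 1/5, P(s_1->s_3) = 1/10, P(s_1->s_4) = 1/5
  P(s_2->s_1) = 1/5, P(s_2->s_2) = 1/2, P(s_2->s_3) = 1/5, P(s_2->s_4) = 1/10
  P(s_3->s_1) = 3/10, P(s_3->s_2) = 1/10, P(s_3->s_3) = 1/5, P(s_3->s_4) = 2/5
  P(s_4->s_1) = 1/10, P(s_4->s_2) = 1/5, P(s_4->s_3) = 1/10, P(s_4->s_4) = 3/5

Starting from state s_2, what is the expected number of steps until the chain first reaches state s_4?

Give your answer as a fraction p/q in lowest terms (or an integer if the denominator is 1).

Let h_i = expected steps to first reach s_4 from state i.
Boundary: h_s_4 = 0.
First-step equations for the other states:
  h_s_1 = 1 + 1/2*h_s_1 + 1/5*h_s_2 + 1/10*h_s_3 + 1/5*h_s_4
  h_s_2 = 1 + 1/5*h_s_1 + 1/2*h_s_2 + 1/5*h_s_3 + 1/10*h_s_4
  h_s_3 = 1 + 3/10*h_s_1 + 1/10*h_s_2 + 1/5*h_s_3 + 2/5*h_s_4

Substituting h_s_4 = 0 and rearranging gives the linear system (I - Q) h = 1:
  [1/2, -1/5, -1/10] . (h_s_1, h_s_2, h_s_3) = 1
  [-1/5, 1/2, -1/5] . (h_s_1, h_s_2, h_s_3) = 1
  [-3/10, -1/10, 4/5] . (h_s_1, h_s_2, h_s_3) = 1

Solving yields:
  h_s_1 = 640/129
  h_s_2 = 710/129
  h_s_3 = 490/129

Starting state is s_2, so the expected hitting time is h_s_2 = 710/129.

Answer: 710/129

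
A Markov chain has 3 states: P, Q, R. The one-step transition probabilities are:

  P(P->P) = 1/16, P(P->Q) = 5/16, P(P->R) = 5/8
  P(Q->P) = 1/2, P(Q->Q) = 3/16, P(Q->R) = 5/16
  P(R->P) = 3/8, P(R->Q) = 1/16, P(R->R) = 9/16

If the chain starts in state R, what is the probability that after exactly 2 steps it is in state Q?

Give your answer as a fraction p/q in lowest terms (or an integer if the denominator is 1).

Answer: 21/128

Derivation:
Computing P^2 by repeated multiplication:
P^1 =
  P: [1/16, 5/16, 5/8]
  Q: [1/2, 3/16, 5/16]
  R: [3/8, 1/16, 9/16]
P^2 =
  P: [101/256, 15/128, 125/256]
  Q: [31/128, 27/128, 35/64]
  R: [17/64, 21/128, 73/128]

(P^2)[R -> Q] = 21/128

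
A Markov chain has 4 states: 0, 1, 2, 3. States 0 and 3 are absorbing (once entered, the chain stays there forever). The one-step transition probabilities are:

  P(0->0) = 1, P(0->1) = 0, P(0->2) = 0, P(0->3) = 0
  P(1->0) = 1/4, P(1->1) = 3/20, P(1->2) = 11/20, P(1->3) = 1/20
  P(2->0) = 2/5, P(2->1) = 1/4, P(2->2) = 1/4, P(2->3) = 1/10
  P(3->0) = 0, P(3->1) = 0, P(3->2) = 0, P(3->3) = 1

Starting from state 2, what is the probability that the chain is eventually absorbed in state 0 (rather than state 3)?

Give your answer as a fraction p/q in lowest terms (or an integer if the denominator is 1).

Let a_i = P(absorbed in 0 | start in state i).
Boundary conditions: a_0 = 1, a_3 = 0.
For each transient state i, a_i = sum_j P(i->j) * a_j:
  a_1 = 1/4*a_0 + 3/20*a_1 + 11/20*a_2 + 1/20*a_3
  a_2 = 2/5*a_0 + 1/4*a_1 + 1/4*a_2 + 1/10*a_3

Substituting a_0 = 1 and a_3 = 0, rearrange to (I - Q) a = r where r[i] = P(i -> 0):
  [17/20, -11/20] . (a_1, a_2) = 1/4
  [-1/4, 3/4] . (a_1, a_2) = 2/5

Solving yields:
  a_1 = 163/200
  a_2 = 161/200

Starting state is 2, so the absorption probability is a_2 = 161/200.

Answer: 161/200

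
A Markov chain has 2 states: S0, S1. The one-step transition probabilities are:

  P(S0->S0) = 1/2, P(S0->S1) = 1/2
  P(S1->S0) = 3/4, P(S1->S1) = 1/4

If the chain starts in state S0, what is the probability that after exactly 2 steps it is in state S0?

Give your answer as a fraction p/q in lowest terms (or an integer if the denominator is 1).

Answer: 5/8

Derivation:
Computing P^2 by repeated multiplication:
P^1 =
  S0: [1/2, 1/2]
  S1: [3/4, 1/4]
P^2 =
  S0: [5/8, 3/8]
  S1: [9/16, 7/16]

(P^2)[S0 -> S0] = 5/8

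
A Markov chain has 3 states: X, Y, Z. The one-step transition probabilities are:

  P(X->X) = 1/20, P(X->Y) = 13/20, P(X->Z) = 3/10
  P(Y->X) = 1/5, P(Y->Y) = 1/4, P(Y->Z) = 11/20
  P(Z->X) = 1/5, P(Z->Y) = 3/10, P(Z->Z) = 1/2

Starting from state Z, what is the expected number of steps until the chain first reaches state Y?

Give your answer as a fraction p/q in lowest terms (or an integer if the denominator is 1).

Answer: 230/83

Derivation:
Let h_i = expected steps to first reach Y from state i.
Boundary: h_Y = 0.
First-step equations for the other states:
  h_X = 1 + 1/20*h_X + 13/20*h_Y + 3/10*h_Z
  h_Z = 1 + 1/5*h_X + 3/10*h_Y + 1/2*h_Z

Substituting h_Y = 0 and rearranging gives the linear system (I - Q) h = 1:
  [19/20, -3/10] . (h_X, h_Z) = 1
  [-1/5, 1/2] . (h_X, h_Z) = 1

Solving yields:
  h_X = 160/83
  h_Z = 230/83

Starting state is Z, so the expected hitting time is h_Z = 230/83.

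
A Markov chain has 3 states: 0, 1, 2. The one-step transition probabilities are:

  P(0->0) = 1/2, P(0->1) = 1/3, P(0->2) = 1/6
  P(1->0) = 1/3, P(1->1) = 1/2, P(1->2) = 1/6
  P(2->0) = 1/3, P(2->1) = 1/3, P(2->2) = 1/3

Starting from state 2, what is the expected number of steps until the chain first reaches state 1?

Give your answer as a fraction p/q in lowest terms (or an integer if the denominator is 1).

Answer: 3

Derivation:
Let h_i = expected steps to first reach 1 from state i.
Boundary: h_1 = 0.
First-step equations for the other states:
  h_0 = 1 + 1/2*h_0 + 1/3*h_1 + 1/6*h_2
  h_2 = 1 + 1/3*h_0 + 1/3*h_1 + 1/3*h_2

Substituting h_1 = 0 and rearranging gives the linear system (I - Q) h = 1:
  [1/2, -1/6] . (h_0, h_2) = 1
  [-1/3, 2/3] . (h_0, h_2) = 1

Solving yields:
  h_0 = 3
  h_2 = 3

Starting state is 2, so the expected hitting time is h_2 = 3.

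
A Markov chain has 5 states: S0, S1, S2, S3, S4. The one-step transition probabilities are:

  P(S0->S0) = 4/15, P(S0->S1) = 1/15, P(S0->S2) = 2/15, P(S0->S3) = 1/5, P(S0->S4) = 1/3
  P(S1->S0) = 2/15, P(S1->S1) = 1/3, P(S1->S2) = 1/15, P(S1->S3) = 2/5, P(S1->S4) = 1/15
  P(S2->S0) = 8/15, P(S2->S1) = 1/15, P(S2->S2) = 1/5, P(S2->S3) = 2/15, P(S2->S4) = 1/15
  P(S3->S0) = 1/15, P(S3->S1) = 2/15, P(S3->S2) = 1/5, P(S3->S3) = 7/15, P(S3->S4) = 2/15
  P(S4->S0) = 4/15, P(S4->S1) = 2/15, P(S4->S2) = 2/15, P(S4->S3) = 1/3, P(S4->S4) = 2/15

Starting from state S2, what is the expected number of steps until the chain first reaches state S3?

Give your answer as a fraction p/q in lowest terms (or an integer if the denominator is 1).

Answer: 15630/3431

Derivation:
Let h_i = expected steps to first reach S3 from state i.
Boundary: h_S3 = 0.
First-step equations for the other states:
  h_S0 = 1 + 4/15*h_S0 + 1/15*h_S1 + 2/15*h_S2 + 1/5*h_S3 + 1/3*h_S4
  h_S1 = 1 + 2/15*h_S0 + 1/3*h_S1 + 1/15*h_S2 + 2/5*h_S3 + 1/15*h_S4
  h_S2 = 1 + 8/15*h_S0 + 1/15*h_S1 + 1/5*h_S2 + 2/15*h_S3 + 1/15*h_S4
  h_S4 = 1 + 4/15*h_S0 + 2/15*h_S1 + 2/15*h_S2 + 1/3*h_S3 + 2/15*h_S4

Substituting h_S3 = 0 and rearranging gives the linear system (I - Q) h = 1:
  [11/15, -1/15, -2/15, -1/3] . (h_S0, h_S1, h_S2, h_S4) = 1
  [-2/15, 2/3, -1/15, -1/15] . (h_S0, h_S1, h_S2, h_S4) = 1
  [-8/15, -1/15, 4/5, -1/15] . (h_S0, h_S1, h_S2, h_S4) = 1
  [-4/15, -2/15, -2/15, 13/15] . (h_S0, h_S1, h_S2, h_S4) = 1

Solving yields:
  h_S0 = 14120/3431
  h_S1 = 10770/3431
  h_S2 = 15630/3431
  h_S4 = 12365/3431

Starting state is S2, so the expected hitting time is h_S2 = 15630/3431.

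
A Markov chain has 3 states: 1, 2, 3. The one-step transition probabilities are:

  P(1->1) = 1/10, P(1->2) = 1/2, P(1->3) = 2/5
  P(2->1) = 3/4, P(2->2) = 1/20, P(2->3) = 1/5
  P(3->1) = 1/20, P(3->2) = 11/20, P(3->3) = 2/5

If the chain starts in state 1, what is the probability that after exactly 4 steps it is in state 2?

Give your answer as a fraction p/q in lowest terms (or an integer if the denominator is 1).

Computing P^4 by repeated multiplication:
P^1 =
  1: [1/10, 1/2, 2/5]
  2: [3/4, 1/20, 1/5]
  3: [1/20, 11/20, 2/5]
P^2 =
  1: [81/200, 59/200, 3/10]
  2: [49/400, 39/80, 39/100]
  3: [7/16, 109/400, 29/100]
P^3 =
  1: [1107/4000, 1529/4000, 341/1000]
  2: [3179/8000, 2401/8000, 121/400]
  3: [2101/8000, 627/1600, 691/2000]
P^4 =
  1: [26513/80000, 27603/80000, 6471/20000]
  2: [44793/160000, 60811/160000, 13599/40000]
  3: [53991/160000, 54549/160000, 2573/8000]

(P^4)[1 -> 2] = 27603/80000

Answer: 27603/80000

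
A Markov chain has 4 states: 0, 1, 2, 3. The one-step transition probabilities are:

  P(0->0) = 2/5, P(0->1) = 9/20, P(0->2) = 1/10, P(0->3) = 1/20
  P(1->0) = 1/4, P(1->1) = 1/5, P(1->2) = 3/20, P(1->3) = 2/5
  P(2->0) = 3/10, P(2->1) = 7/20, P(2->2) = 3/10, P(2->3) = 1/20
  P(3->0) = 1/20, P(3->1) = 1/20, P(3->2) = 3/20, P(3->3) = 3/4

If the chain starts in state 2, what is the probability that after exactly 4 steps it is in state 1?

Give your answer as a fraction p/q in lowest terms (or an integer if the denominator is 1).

Answer: 39077/160000

Derivation:
Computing P^4 by repeated multiplication:
P^1 =
  0: [2/5, 9/20, 1/10, 1/20]
  1: [1/4, 1/5, 3/20, 2/5]
  2: [3/10, 7/20, 3/10, 1/20]
  3: [1/20, 1/20, 3/20, 3/4]
P^2 =
  0: [61/200, 123/400, 29/200, 97/400]
  1: [43/200, 9/40, 4/25, 2/5]
  2: [3/10, 5/16, 9/50, 83/400]
  3: [23/200, 49/400, 17/100, 237/400]
P^3 =
  0: [509/2000, 2093/8000, 313/2000, 2619/8000]
  1: [841/4000, 871/4000, 653/4000, 327/800]
  2: [21/80, 2167/8000, 81/500, 2437/8000]
  3: [629/4000, 1323/8000, 679/4000, 4061/8000]
P^4 =
  0: [9221/40000, 38079/160000, 643/4000, 59317/160000]
  1: [4159/20000, 17259/80000, 6559/40000, 32987/80000]
  2: [4731/20000, 39077/160000, 6447/40000, 57287/160000]
  3: [3611/20000, 30181/160000, 419/2500, 14823/32000]

(P^4)[2 -> 1] = 39077/160000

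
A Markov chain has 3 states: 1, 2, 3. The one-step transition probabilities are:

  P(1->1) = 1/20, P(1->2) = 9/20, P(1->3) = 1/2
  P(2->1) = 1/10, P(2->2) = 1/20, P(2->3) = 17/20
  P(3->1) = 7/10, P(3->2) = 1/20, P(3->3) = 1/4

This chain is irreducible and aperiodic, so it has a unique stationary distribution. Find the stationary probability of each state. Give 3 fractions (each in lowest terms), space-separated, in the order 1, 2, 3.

Answer: 67/189 145/756 49/108

Derivation:
The stationary distribution satisfies pi = pi * P, i.e.:
  pi_1 = 1/20*pi_1 + 1/10*pi_2 + 7/10*pi_3
  pi_2 = 9/20*pi_1 + 1/20*pi_2 + 1/20*pi_3
  pi_3 = 1/2*pi_1 + 17/20*pi_2 + 1/4*pi_3
with normalization: pi_1 + pi_2 + pi_3 = 1.

Using the first 2 balance equations plus normalization, the linear system A*pi = b is:
  [-19/20, 1/10, 7/10] . pi = 0
  [9/20, -19/20, 1/20] . pi = 0
  [1, 1, 1] . pi = 1

Solving yields:
  pi_1 = 67/189
  pi_2 = 145/756
  pi_3 = 49/108

Verification (pi * P):
  67/189*1/20 + 145/756*1/10 + 49/108*7/10 = 67/189 = pi_1  (ok)
  67/189*9/20 + 145/756*1/20 + 49/108*1/20 = 145/756 = pi_2  (ok)
  67/189*1/2 + 145/756*17/20 + 49/108*1/4 = 49/108 = pi_3  (ok)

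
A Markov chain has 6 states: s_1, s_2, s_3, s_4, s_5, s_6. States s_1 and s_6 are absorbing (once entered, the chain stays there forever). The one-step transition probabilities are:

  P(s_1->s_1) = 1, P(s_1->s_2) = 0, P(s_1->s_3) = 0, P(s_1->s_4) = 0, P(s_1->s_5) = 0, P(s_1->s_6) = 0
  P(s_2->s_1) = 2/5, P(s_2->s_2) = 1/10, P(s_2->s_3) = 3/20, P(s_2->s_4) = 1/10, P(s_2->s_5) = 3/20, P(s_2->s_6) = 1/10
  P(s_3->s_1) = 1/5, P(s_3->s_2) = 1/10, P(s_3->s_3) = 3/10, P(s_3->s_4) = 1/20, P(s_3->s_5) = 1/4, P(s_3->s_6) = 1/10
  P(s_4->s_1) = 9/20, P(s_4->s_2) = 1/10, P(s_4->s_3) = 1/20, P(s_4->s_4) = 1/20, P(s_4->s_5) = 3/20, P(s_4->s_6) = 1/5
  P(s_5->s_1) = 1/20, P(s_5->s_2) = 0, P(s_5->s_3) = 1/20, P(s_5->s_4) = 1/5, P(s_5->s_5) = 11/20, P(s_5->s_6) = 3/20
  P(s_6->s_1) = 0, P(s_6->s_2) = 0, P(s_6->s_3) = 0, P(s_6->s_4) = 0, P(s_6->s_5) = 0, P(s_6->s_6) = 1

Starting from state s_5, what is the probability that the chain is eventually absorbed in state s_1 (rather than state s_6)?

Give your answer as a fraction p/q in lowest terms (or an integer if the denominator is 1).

Answer: 8330/17821

Derivation:
Let a_i = P(absorbed in s_1 | start in state i).
Boundary conditions: a_s_1 = 1, a_s_6 = 0.
For each transient state i, a_i = sum_j P(i->j) * a_j:
  a_s_2 = 2/5*a_s_1 + 1/10*a_s_2 + 3/20*a_s_3 + 1/10*a_s_4 + 3/20*a_s_5 + 1/10*a_s_6
  a_s_3 = 1/5*a_s_1 + 1/10*a_s_2 + 3/10*a_s_3 + 1/20*a_s_4 + 1/4*a_s_5 + 1/10*a_s_6
  a_s_4 = 9/20*a_s_1 + 1/10*a_s_2 + 1/20*a_s_3 + 1/20*a_s_4 + 3/20*a_s_5 + 1/5*a_s_6
  a_s_5 = 1/20*a_s_1 + 0*a_s_2 + 1/20*a_s_3 + 1/5*a_s_4 + 11/20*a_s_5 + 3/20*a_s_6

Substituting a_s_1 = 1 and a_s_6 = 0, rearrange to (I - Q) a = r where r[i] = P(i -> s_1):
  [9/10, -3/20, -1/10, -3/20] . (a_s_2, a_s_3, a_s_4, a_s_5) = 2/5
  [-1/10, 7/10, -1/20, -1/4] . (a_s_2, a_s_3, a_s_4, a_s_5) = 1/5
  [-1/10, -1/20, 19/20, -3/20] . (a_s_2, a_s_3, a_s_4, a_s_5) = 9/20
  [0, -1/20, -1/5, 9/20] . (a_s_2, a_s_3, a_s_4, a_s_5) = 1/20

Solving yields:
  a_s_2 = 24755/35642
  a_s_3 = 10665/17821
  a_s_4 = 11621/17821
  a_s_5 = 8330/17821

Starting state is s_5, so the absorption probability is a_s_5 = 8330/17821.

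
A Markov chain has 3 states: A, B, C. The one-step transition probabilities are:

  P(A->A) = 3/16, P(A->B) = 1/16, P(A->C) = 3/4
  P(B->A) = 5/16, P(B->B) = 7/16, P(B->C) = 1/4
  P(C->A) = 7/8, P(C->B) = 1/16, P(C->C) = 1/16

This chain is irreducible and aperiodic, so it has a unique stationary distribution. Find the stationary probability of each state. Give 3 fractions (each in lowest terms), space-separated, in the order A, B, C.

Answer: 131/270 1/10 56/135

Derivation:
The stationary distribution satisfies pi = pi * P, i.e.:
  pi_A = 3/16*pi_A + 5/16*pi_B + 7/8*pi_C
  pi_B = 1/16*pi_A + 7/16*pi_B + 1/16*pi_C
  pi_C = 3/4*pi_A + 1/4*pi_B + 1/16*pi_C
with normalization: pi_A + pi_B + pi_C = 1.

Using the first 2 balance equations plus normalization, the linear system A*pi = b is:
  [-13/16, 5/16, 7/8] . pi = 0
  [1/16, -9/16, 1/16] . pi = 0
  [1, 1, 1] . pi = 1

Solving yields:
  pi_A = 131/270
  pi_B = 1/10
  pi_C = 56/135

Verification (pi * P):
  131/270*3/16 + 1/10*5/16 + 56/135*7/8 = 131/270 = pi_A  (ok)
  131/270*1/16 + 1/10*7/16 + 56/135*1/16 = 1/10 = pi_B  (ok)
  131/270*3/4 + 1/10*1/4 + 56/135*1/16 = 56/135 = pi_C  (ok)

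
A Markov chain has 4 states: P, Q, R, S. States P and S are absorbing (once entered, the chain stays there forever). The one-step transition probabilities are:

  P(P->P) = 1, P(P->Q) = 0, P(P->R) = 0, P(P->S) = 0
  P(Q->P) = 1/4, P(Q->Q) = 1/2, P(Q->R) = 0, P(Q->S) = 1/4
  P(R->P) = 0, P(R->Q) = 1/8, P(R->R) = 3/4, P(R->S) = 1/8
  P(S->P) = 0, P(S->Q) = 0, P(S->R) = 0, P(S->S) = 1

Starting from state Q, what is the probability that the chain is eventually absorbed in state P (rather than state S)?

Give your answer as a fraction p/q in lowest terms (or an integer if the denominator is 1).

Answer: 1/2

Derivation:
Let a_i = P(absorbed in P | start in state i).
Boundary conditions: a_P = 1, a_S = 0.
For each transient state i, a_i = sum_j P(i->j) * a_j:
  a_Q = 1/4*a_P + 1/2*a_Q + 0*a_R + 1/4*a_S
  a_R = 0*a_P + 1/8*a_Q + 3/4*a_R + 1/8*a_S

Substituting a_P = 1 and a_S = 0, rearrange to (I - Q) a = r where r[i] = P(i -> P):
  [1/2, 0] . (a_Q, a_R) = 1/4
  [-1/8, 1/4] . (a_Q, a_R) = 0

Solving yields:
  a_Q = 1/2
  a_R = 1/4

Starting state is Q, so the absorption probability is a_Q = 1/2.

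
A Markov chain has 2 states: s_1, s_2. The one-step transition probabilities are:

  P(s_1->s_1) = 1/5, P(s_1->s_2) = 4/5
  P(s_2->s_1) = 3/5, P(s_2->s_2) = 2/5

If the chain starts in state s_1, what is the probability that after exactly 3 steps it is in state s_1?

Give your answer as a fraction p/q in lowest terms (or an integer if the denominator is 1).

Computing P^3 by repeated multiplication:
P^1 =
  s_1: [1/5, 4/5]
  s_2: [3/5, 2/5]
P^2 =
  s_1: [13/25, 12/25]
  s_2: [9/25, 16/25]
P^3 =
  s_1: [49/125, 76/125]
  s_2: [57/125, 68/125]

(P^3)[s_1 -> s_1] = 49/125

Answer: 49/125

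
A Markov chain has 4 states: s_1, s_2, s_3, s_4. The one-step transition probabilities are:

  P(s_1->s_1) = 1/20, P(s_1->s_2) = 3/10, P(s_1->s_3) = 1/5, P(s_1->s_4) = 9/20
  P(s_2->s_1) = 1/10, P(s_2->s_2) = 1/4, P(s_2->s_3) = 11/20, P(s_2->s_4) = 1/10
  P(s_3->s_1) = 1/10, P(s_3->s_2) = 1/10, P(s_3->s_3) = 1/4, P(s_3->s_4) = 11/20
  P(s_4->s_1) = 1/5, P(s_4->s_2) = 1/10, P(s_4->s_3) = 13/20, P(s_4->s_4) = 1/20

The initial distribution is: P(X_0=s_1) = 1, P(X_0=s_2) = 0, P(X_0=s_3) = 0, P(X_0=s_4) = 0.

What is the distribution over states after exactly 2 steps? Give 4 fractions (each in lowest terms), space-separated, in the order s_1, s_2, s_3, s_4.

Answer: 57/400 31/200 207/400 37/200

Derivation:
Propagating the distribution step by step (d_{t+1} = d_t * P):
d_0 = (s_1=1, s_2=0, s_3=0, s_4=0)
  d_1[s_1] = 1*1/20 + 0*1/10 + 0*1/10 + 0*1/5 = 1/20
  d_1[s_2] = 1*3/10 + 0*1/4 + 0*1/10 + 0*1/10 = 3/10
  d_1[s_3] = 1*1/5 + 0*11/20 + 0*1/4 + 0*13/20 = 1/5
  d_1[s_4] = 1*9/20 + 0*1/10 + 0*11/20 + 0*1/20 = 9/20
d_1 = (s_1=1/20, s_2=3/10, s_3=1/5, s_4=9/20)
  d_2[s_1] = 1/20*1/20 + 3/10*1/10 + 1/5*1/10 + 9/20*1/5 = 57/400
  d_2[s_2] = 1/20*3/10 + 3/10*1/4 + 1/5*1/10 + 9/20*1/10 = 31/200
  d_2[s_3] = 1/20*1/5 + 3/10*11/20 + 1/5*1/4 + 9/20*13/20 = 207/400
  d_2[s_4] = 1/20*9/20 + 3/10*1/10 + 1/5*11/20 + 9/20*1/20 = 37/200
d_2 = (s_1=57/400, s_2=31/200, s_3=207/400, s_4=37/200)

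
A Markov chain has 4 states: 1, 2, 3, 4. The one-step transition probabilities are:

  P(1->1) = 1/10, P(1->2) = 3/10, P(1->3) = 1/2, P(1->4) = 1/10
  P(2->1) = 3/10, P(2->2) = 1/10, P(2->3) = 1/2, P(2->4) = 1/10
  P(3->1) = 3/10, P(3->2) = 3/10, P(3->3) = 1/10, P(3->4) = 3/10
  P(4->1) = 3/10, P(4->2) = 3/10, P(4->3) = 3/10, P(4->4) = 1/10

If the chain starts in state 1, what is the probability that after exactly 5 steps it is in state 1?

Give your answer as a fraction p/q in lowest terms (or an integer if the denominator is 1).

Computing P^5 by repeated multiplication:
P^1 =
  1: [1/10, 3/10, 1/2, 1/10]
  2: [3/10, 1/10, 1/2, 1/10]
  3: [3/10, 3/10, 1/10, 3/10]
  4: [3/10, 3/10, 3/10, 1/10]
P^2 =
  1: [7/25, 6/25, 7/25, 1/5]
  2: [6/25, 7/25, 7/25, 1/5]
  3: [6/25, 6/25, 2/5, 3/25]
  4: [6/25, 6/25, 9/25, 4/25]
P^3 =
  1: [61/250, 63/250, 87/250, 39/250]
  2: [63/250, 61/250, 87/250, 39/250]
  3: [63/250, 63/250, 79/250, 9/50]
  4: [63/250, 63/250, 81/250, 43/250]
P^4 =
  1: [157/625, 156/625, 206/625, 106/625]
  2: [156/625, 157/625, 206/625, 106/625]
  3: [156/625, 156/625, 211/625, 102/625]
  4: [156/625, 156/625, 42/125, 103/625]
P^5 =
  1: [1561/6250, 1563/6250, 2089/6250, 1037/6250]
  2: [1563/6250, 1561/6250, 2089/6250, 1037/6250]
  3: [1563/6250, 1563/6250, 2077/6250, 1047/6250]
  4: [1563/6250, 1563/6250, 2079/6250, 209/1250]

(P^5)[1 -> 1] = 1561/6250

Answer: 1561/6250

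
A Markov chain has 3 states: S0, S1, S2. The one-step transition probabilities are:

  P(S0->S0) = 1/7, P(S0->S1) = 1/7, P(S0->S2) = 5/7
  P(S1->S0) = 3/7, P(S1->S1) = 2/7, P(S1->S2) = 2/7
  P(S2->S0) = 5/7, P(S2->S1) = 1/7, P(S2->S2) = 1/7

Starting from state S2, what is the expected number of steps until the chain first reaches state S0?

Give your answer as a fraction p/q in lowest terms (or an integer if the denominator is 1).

Answer: 3/2

Derivation:
Let h_i = expected steps to first reach S0 from state i.
Boundary: h_S0 = 0.
First-step equations for the other states:
  h_S1 = 1 + 3/7*h_S0 + 2/7*h_S1 + 2/7*h_S2
  h_S2 = 1 + 5/7*h_S0 + 1/7*h_S1 + 1/7*h_S2

Substituting h_S0 = 0 and rearranging gives the linear system (I - Q) h = 1:
  [5/7, -2/7] . (h_S1, h_S2) = 1
  [-1/7, 6/7] . (h_S1, h_S2) = 1

Solving yields:
  h_S1 = 2
  h_S2 = 3/2

Starting state is S2, so the expected hitting time is h_S2 = 3/2.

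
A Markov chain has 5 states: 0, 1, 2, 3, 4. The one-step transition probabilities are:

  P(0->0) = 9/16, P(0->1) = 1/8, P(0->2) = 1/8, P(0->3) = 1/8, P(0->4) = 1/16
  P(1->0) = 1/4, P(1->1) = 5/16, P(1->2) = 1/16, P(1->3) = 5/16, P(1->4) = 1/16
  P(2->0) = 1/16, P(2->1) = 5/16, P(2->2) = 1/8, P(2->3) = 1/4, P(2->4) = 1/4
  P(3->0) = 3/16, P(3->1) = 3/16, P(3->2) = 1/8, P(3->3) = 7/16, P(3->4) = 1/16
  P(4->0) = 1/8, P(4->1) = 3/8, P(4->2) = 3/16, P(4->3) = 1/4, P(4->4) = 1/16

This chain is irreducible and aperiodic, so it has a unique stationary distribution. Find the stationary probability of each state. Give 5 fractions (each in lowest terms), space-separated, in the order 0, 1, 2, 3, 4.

Answer: 10517/36118 8239/36118 2095/18059 10129/36118 3043/36118

Derivation:
The stationary distribution satisfies pi = pi * P, i.e.:
  pi_0 = 9/16*pi_0 + 1/4*pi_1 + 1/16*pi_2 + 3/16*pi_3 + 1/8*pi_4
  pi_1 = 1/8*pi_0 + 5/16*pi_1 + 5/16*pi_2 + 3/16*pi_3 + 3/8*pi_4
  pi_2 = 1/8*pi_0 + 1/16*pi_1 + 1/8*pi_2 + 1/8*pi_3 + 3/16*pi_4
  pi_3 = 1/8*pi_0 + 5/16*pi_1 + 1/4*pi_2 + 7/16*pi_3 + 1/4*pi_4
  pi_4 = 1/16*pi_0 + 1/16*pi_1 + 1/4*pi_2 + 1/16*pi_3 + 1/16*pi_4
with normalization: pi_0 + pi_1 + pi_2 + pi_3 + pi_4 = 1.

Using the first 4 balance equations plus normalization, the linear system A*pi = b is:
  [-7/16, 1/4, 1/16, 3/16, 1/8] . pi = 0
  [1/8, -11/16, 5/16, 3/16, 3/8] . pi = 0
  [1/8, 1/16, -7/8, 1/8, 3/16] . pi = 0
  [1/8, 5/16, 1/4, -9/16, 1/4] . pi = 0
  [1, 1, 1, 1, 1] . pi = 1

Solving yields:
  pi_0 = 10517/36118
  pi_1 = 8239/36118
  pi_2 = 2095/18059
  pi_3 = 10129/36118
  pi_4 = 3043/36118

Verification (pi * P):
  10517/36118*9/16 + 8239/36118*1/4 + 2095/18059*1/16 + 10129/36118*3/16 + 3043/36118*1/8 = 10517/36118 = pi_0  (ok)
  10517/36118*1/8 + 8239/36118*5/16 + 2095/18059*5/16 + 10129/36118*3/16 + 3043/36118*3/8 = 8239/36118 = pi_1  (ok)
  10517/36118*1/8 + 8239/36118*1/16 + 2095/18059*1/8 + 10129/36118*1/8 + 3043/36118*3/16 = 2095/18059 = pi_2  (ok)
  10517/36118*1/8 + 8239/36118*5/16 + 2095/18059*1/4 + 10129/36118*7/16 + 3043/36118*1/4 = 10129/36118 = pi_3  (ok)
  10517/36118*1/16 + 8239/36118*1/16 + 2095/18059*1/4 + 10129/36118*1/16 + 3043/36118*1/16 = 3043/36118 = pi_4  (ok)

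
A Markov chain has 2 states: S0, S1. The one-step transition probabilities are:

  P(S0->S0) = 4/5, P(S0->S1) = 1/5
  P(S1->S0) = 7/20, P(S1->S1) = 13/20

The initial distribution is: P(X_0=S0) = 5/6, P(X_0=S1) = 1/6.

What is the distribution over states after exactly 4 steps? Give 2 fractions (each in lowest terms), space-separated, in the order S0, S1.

Propagating the distribution step by step (d_{t+1} = d_t * P):
d_0 = (S0=5/6, S1=1/6)
  d_1[S0] = 5/6*4/5 + 1/6*7/20 = 29/40
  d_1[S1] = 5/6*1/5 + 1/6*13/20 = 11/40
d_1 = (S0=29/40, S1=11/40)
  d_2[S0] = 29/40*4/5 + 11/40*7/20 = 541/800
  d_2[S1] = 29/40*1/5 + 11/40*13/20 = 259/800
d_2 = (S0=541/800, S1=259/800)
  d_3[S0] = 541/800*4/5 + 259/800*7/20 = 10469/16000
  d_3[S1] = 541/800*1/5 + 259/800*13/20 = 5531/16000
d_3 = (S0=10469/16000, S1=5531/16000)
  d_4[S0] = 10469/16000*4/5 + 5531/16000*7/20 = 206221/320000
  d_4[S1] = 10469/16000*1/5 + 5531/16000*13/20 = 113779/320000
d_4 = (S0=206221/320000, S1=113779/320000)

Answer: 206221/320000 113779/320000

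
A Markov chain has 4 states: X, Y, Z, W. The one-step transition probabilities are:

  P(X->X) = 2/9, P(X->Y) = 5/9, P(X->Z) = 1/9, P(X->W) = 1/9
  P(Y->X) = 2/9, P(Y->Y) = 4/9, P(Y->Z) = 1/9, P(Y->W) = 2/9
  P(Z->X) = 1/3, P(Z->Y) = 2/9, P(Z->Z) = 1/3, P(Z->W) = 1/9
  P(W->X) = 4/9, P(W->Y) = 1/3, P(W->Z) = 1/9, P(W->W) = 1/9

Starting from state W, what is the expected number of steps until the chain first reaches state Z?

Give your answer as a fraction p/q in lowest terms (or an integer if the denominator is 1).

Answer: 9

Derivation:
Let h_i = expected steps to first reach Z from state i.
Boundary: h_Z = 0.
First-step equations for the other states:
  h_X = 1 + 2/9*h_X + 5/9*h_Y + 1/9*h_Z + 1/9*h_W
  h_Y = 1 + 2/9*h_X + 4/9*h_Y + 1/9*h_Z + 2/9*h_W
  h_W = 1 + 4/9*h_X + 1/3*h_Y + 1/9*h_Z + 1/9*h_W

Substituting h_Z = 0 and rearranging gives the linear system (I - Q) h = 1:
  [7/9, -5/9, -1/9] . (h_X, h_Y, h_W) = 1
  [-2/9, 5/9, -2/9] . (h_X, h_Y, h_W) = 1
  [-4/9, -1/3, 8/9] . (h_X, h_Y, h_W) = 1

Solving yields:
  h_X = 9
  h_Y = 9
  h_W = 9

Starting state is W, so the expected hitting time is h_W = 9.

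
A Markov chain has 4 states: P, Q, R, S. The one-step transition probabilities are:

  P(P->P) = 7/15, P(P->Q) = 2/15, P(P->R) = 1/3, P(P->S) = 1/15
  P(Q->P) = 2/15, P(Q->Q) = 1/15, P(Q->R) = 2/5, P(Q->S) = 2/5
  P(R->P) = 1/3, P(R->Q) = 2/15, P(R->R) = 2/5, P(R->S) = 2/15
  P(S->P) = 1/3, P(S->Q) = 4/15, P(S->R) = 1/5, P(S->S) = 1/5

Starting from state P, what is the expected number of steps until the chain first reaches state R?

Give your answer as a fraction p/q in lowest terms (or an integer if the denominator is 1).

Answer: 495/161

Derivation:
Let h_i = expected steps to first reach R from state i.
Boundary: h_R = 0.
First-step equations for the other states:
  h_P = 1 + 7/15*h_P + 2/15*h_Q + 1/3*h_R + 1/15*h_S
  h_Q = 1 + 2/15*h_P + 1/15*h_Q + 2/5*h_R + 2/5*h_S
  h_S = 1 + 1/3*h_P + 4/15*h_Q + 1/5*h_R + 1/5*h_S

Substituting h_R = 0 and rearranging gives the linear system (I - Q) h = 1:
  [8/15, -2/15, -1/15] . (h_P, h_Q, h_S) = 1
  [-2/15, 14/15, -2/5] . (h_P, h_Q, h_S) = 1
  [-1/3, -4/15, 4/5] . (h_P, h_Q, h_S) = 1

Solving yields:
  h_P = 495/161
  h_Q = 975/322
  h_S = 570/161

Starting state is P, so the expected hitting time is h_P = 495/161.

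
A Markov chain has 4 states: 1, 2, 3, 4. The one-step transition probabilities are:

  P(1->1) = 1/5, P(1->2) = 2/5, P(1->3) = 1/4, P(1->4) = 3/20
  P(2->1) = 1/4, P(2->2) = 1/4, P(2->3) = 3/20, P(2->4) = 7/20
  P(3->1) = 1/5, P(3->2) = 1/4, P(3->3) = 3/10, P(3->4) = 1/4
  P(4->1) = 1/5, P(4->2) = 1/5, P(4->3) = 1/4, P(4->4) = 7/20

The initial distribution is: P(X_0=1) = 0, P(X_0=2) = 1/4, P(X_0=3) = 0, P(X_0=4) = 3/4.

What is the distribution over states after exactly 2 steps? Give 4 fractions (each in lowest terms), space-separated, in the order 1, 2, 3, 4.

Propagating the distribution step by step (d_{t+1} = d_t * P):
d_0 = (1=0, 2=1/4, 3=0, 4=3/4)
  d_1[1] = 0*1/5 + 1/4*1/4 + 0*1/5 + 3/4*1/5 = 17/80
  d_1[2] = 0*2/5 + 1/4*1/4 + 0*1/4 + 3/4*1/5 = 17/80
  d_1[3] = 0*1/4 + 1/4*3/20 + 0*3/10 + 3/4*1/4 = 9/40
  d_1[4] = 0*3/20 + 1/4*7/20 + 0*1/4 + 3/4*7/20 = 7/20
d_1 = (1=17/80, 2=17/80, 3=9/40, 4=7/20)
  d_2[1] = 17/80*1/5 + 17/80*1/4 + 9/40*1/5 + 7/20*1/5 = 337/1600
  d_2[2] = 17/80*2/5 + 17/80*1/4 + 9/40*1/4 + 7/20*1/5 = 423/1600
  d_2[3] = 17/80*1/4 + 17/80*3/20 + 9/40*3/10 + 7/20*1/4 = 6/25
  d_2[4] = 17/80*3/20 + 17/80*7/20 + 9/40*1/4 + 7/20*7/20 = 57/200
d_2 = (1=337/1600, 2=423/1600, 3=6/25, 4=57/200)

Answer: 337/1600 423/1600 6/25 57/200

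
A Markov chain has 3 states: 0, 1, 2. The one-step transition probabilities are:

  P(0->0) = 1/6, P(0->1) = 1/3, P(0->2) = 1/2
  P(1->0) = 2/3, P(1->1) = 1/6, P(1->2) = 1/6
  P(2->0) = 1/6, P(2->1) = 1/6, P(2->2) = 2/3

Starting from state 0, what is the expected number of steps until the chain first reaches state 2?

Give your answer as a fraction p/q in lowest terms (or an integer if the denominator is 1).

Answer: 42/17

Derivation:
Let h_i = expected steps to first reach 2 from state i.
Boundary: h_2 = 0.
First-step equations for the other states:
  h_0 = 1 + 1/6*h_0 + 1/3*h_1 + 1/2*h_2
  h_1 = 1 + 2/3*h_0 + 1/6*h_1 + 1/6*h_2

Substituting h_2 = 0 and rearranging gives the linear system (I - Q) h = 1:
  [5/6, -1/3] . (h_0, h_1) = 1
  [-2/3, 5/6] . (h_0, h_1) = 1

Solving yields:
  h_0 = 42/17
  h_1 = 54/17

Starting state is 0, so the expected hitting time is h_0 = 42/17.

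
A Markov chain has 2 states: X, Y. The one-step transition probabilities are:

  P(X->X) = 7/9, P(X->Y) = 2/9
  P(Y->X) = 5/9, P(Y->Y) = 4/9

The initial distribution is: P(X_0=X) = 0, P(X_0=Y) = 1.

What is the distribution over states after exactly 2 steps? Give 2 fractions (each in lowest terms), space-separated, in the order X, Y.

Answer: 55/81 26/81

Derivation:
Propagating the distribution step by step (d_{t+1} = d_t * P):
d_0 = (X=0, Y=1)
  d_1[X] = 0*7/9 + 1*5/9 = 5/9
  d_1[Y] = 0*2/9 + 1*4/9 = 4/9
d_1 = (X=5/9, Y=4/9)
  d_2[X] = 5/9*7/9 + 4/9*5/9 = 55/81
  d_2[Y] = 5/9*2/9 + 4/9*4/9 = 26/81
d_2 = (X=55/81, Y=26/81)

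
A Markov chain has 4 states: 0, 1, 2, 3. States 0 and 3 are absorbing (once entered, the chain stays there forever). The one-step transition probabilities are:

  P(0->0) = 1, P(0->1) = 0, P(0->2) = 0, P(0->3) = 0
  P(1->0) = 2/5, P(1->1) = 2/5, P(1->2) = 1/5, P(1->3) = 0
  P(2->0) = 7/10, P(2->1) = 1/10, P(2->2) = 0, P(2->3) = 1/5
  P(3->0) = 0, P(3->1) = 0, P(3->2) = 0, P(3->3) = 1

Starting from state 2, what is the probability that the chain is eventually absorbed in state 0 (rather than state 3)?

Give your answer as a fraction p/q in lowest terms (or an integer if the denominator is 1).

Let a_i = P(absorbed in 0 | start in state i).
Boundary conditions: a_0 = 1, a_3 = 0.
For each transient state i, a_i = sum_j P(i->j) * a_j:
  a_1 = 2/5*a_0 + 2/5*a_1 + 1/5*a_2 + 0*a_3
  a_2 = 7/10*a_0 + 1/10*a_1 + 0*a_2 + 1/5*a_3

Substituting a_0 = 1 and a_3 = 0, rearrange to (I - Q) a = r where r[i] = P(i -> 0):
  [3/5, -1/5] . (a_1, a_2) = 2/5
  [-1/10, 1] . (a_1, a_2) = 7/10

Solving yields:
  a_1 = 27/29
  a_2 = 23/29

Starting state is 2, so the absorption probability is a_2 = 23/29.

Answer: 23/29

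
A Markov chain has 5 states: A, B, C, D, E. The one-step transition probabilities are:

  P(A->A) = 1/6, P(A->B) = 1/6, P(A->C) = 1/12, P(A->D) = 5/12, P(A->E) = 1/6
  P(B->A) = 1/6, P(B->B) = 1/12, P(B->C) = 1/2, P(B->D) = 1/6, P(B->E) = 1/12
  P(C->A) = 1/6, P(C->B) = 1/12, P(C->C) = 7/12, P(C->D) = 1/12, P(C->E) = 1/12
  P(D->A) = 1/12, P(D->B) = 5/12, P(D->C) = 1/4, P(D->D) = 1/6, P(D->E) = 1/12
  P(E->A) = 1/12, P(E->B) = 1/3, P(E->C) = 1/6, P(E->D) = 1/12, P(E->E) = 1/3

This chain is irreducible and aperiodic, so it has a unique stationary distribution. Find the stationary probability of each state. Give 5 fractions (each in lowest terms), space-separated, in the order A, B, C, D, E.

Answer: 514/3599 648/3599 1407/3599 573/3599 457/3599

Derivation:
The stationary distribution satisfies pi = pi * P, i.e.:
  pi_A = 1/6*pi_A + 1/6*pi_B + 1/6*pi_C + 1/12*pi_D + 1/12*pi_E
  pi_B = 1/6*pi_A + 1/12*pi_B + 1/12*pi_C + 5/12*pi_D + 1/3*pi_E
  pi_C = 1/12*pi_A + 1/2*pi_B + 7/12*pi_C + 1/4*pi_D + 1/6*pi_E
  pi_D = 5/12*pi_A + 1/6*pi_B + 1/12*pi_C + 1/6*pi_D + 1/12*pi_E
  pi_E = 1/6*pi_A + 1/12*pi_B + 1/12*pi_C + 1/12*pi_D + 1/3*pi_E
with normalization: pi_A + pi_B + pi_C + pi_D + pi_E = 1.

Using the first 4 balance equations plus normalization, the linear system A*pi = b is:
  [-5/6, 1/6, 1/6, 1/12, 1/12] . pi = 0
  [1/6, -11/12, 1/12, 5/12, 1/3] . pi = 0
  [1/12, 1/2, -5/12, 1/4, 1/6] . pi = 0
  [5/12, 1/6, 1/12, -5/6, 1/12] . pi = 0
  [1, 1, 1, 1, 1] . pi = 1

Solving yields:
  pi_A = 514/3599
  pi_B = 648/3599
  pi_C = 1407/3599
  pi_D = 573/3599
  pi_E = 457/3599

Verification (pi * P):
  514/3599*1/6 + 648/3599*1/6 + 1407/3599*1/6 + 573/3599*1/12 + 457/3599*1/12 = 514/3599 = pi_A  (ok)
  514/3599*1/6 + 648/3599*1/12 + 1407/3599*1/12 + 573/3599*5/12 + 457/3599*1/3 = 648/3599 = pi_B  (ok)
  514/3599*1/12 + 648/3599*1/2 + 1407/3599*7/12 + 573/3599*1/4 + 457/3599*1/6 = 1407/3599 = pi_C  (ok)
  514/3599*5/12 + 648/3599*1/6 + 1407/3599*1/12 + 573/3599*1/6 + 457/3599*1/12 = 573/3599 = pi_D  (ok)
  514/3599*1/6 + 648/3599*1/12 + 1407/3599*1/12 + 573/3599*1/12 + 457/3599*1/3 = 457/3599 = pi_E  (ok)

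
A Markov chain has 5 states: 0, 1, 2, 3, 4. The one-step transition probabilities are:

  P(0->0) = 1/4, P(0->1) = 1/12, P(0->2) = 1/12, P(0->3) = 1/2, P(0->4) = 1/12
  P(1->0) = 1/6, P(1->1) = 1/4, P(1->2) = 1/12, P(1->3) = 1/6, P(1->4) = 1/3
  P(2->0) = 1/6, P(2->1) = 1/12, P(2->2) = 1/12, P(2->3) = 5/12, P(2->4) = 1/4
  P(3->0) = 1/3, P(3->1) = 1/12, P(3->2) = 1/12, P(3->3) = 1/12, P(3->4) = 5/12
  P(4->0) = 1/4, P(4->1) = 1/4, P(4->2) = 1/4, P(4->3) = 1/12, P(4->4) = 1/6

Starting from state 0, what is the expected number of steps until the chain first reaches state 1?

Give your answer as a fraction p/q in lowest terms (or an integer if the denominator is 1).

Answer: 2424/289

Derivation:
Let h_i = expected steps to first reach 1 from state i.
Boundary: h_1 = 0.
First-step equations for the other states:
  h_0 = 1 + 1/4*h_0 + 1/12*h_1 + 1/12*h_2 + 1/2*h_3 + 1/12*h_4
  h_2 = 1 + 1/6*h_0 + 1/12*h_1 + 1/12*h_2 + 5/12*h_3 + 1/4*h_4
  h_3 = 1 + 1/3*h_0 + 1/12*h_1 + 1/12*h_2 + 1/12*h_3 + 5/12*h_4
  h_4 = 1 + 1/4*h_0 + 1/4*h_1 + 1/4*h_2 + 1/12*h_3 + 1/6*h_4

Substituting h_1 = 0 and rearranging gives the linear system (I - Q) h = 1:
  [3/4, -1/12, -1/2, -1/12] . (h_0, h_2, h_3, h_4) = 1
  [-1/6, 11/12, -5/12, -1/4] . (h_0, h_2, h_3, h_4) = 1
  [-1/3, -1/12, 11/12, -5/12] . (h_0, h_2, h_3, h_4) = 1
  [-1/4, -1/4, -1/12, 5/6] . (h_0, h_2, h_3, h_4) = 1

Solving yields:
  h_0 = 2424/289
  h_2 = 2364/289
  h_3 = 2328/289
  h_4 = 2016/289

Starting state is 0, so the expected hitting time is h_0 = 2424/289.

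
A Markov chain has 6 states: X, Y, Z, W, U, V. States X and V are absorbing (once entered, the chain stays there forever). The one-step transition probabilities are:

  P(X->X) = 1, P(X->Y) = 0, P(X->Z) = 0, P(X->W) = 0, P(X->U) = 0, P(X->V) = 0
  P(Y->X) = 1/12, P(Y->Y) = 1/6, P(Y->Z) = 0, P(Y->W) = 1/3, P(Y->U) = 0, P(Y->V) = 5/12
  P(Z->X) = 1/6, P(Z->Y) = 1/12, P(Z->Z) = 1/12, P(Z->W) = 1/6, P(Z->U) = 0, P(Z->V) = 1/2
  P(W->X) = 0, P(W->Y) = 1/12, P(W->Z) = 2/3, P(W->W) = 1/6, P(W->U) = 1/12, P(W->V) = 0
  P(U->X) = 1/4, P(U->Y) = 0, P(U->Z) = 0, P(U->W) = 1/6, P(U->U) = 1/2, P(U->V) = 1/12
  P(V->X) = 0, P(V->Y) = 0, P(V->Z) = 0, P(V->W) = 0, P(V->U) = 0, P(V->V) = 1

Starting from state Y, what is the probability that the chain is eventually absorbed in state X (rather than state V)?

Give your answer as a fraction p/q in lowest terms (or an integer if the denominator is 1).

Answer: 529/2482

Derivation:
Let a_i = P(absorbed in X | start in state i).
Boundary conditions: a_X = 1, a_V = 0.
For each transient state i, a_i = sum_j P(i->j) * a_j:
  a_Y = 1/12*a_X + 1/6*a_Y + 0*a_Z + 1/3*a_W + 0*a_U + 5/12*a_V
  a_Z = 1/6*a_X + 1/12*a_Y + 1/12*a_Z + 1/6*a_W + 0*a_U + 1/2*a_V
  a_W = 0*a_X + 1/12*a_Y + 2/3*a_Z + 1/6*a_W + 1/12*a_U + 0*a_V
  a_U = 1/4*a_X + 0*a_Y + 0*a_Z + 1/6*a_W + 1/2*a_U + 1/12*a_V

Substituting a_X = 1 and a_V = 0, rearrange to (I - Q) a = r where r[i] = P(i -> X):
  [5/6, 0, -1/3, 0] . (a_Y, a_Z, a_W, a_U) = 1/12
  [-1/12, 11/12, -1/6, 0] . (a_Y, a_Z, a_W, a_U) = 1/6
  [-1/12, -2/3, 5/6, -1/12] . (a_Y, a_Z, a_W, a_U) = 0
  [0, 0, -1/6, 1/2] . (a_Y, a_Z, a_W, a_U) = 1/4

Solving yields:
  a_Y = 529/2482
  a_Z = 627/2482
  a_W = 351/1241
  a_U = 1475/2482

Starting state is Y, so the absorption probability is a_Y = 529/2482.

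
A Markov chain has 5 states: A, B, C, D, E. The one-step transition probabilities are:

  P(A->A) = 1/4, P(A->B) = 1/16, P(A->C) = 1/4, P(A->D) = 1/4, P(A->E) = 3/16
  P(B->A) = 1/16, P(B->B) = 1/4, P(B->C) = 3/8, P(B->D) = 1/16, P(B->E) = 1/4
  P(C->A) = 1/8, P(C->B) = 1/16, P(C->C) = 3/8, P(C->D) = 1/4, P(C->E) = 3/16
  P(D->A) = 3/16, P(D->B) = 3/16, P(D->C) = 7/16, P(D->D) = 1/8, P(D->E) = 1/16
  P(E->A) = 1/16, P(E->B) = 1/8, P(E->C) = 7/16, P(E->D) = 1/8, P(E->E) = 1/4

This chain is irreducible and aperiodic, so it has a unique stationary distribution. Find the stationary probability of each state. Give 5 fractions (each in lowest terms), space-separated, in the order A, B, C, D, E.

Answer: 1105/8232 5/42 3137/8232 107/588 9/49

Derivation:
The stationary distribution satisfies pi = pi * P, i.e.:
  pi_A = 1/4*pi_A + 1/16*pi_B + 1/8*pi_C + 3/16*pi_D + 1/16*pi_E
  pi_B = 1/16*pi_A + 1/4*pi_B + 1/16*pi_C + 3/16*pi_D + 1/8*pi_E
  pi_C = 1/4*pi_A + 3/8*pi_B + 3/8*pi_C + 7/16*pi_D + 7/16*pi_E
  pi_D = 1/4*pi_A + 1/16*pi_B + 1/4*pi_C + 1/8*pi_D + 1/8*pi_E
  pi_E = 3/16*pi_A + 1/4*pi_B + 3/16*pi_C + 1/16*pi_D + 1/4*pi_E
with normalization: pi_A + pi_B + pi_C + pi_D + pi_E = 1.

Using the first 4 balance equations plus normalization, the linear system A*pi = b is:
  [-3/4, 1/16, 1/8, 3/16, 1/16] . pi = 0
  [1/16, -3/4, 1/16, 3/16, 1/8] . pi = 0
  [1/4, 3/8, -5/8, 7/16, 7/16] . pi = 0
  [1/4, 1/16, 1/4, -7/8, 1/8] . pi = 0
  [1, 1, 1, 1, 1] . pi = 1

Solving yields:
  pi_A = 1105/8232
  pi_B = 5/42
  pi_C = 3137/8232
  pi_D = 107/588
  pi_E = 9/49

Verification (pi * P):
  1105/8232*1/4 + 5/42*1/16 + 3137/8232*1/8 + 107/588*3/16 + 9/49*1/16 = 1105/8232 = pi_A  (ok)
  1105/8232*1/16 + 5/42*1/4 + 3137/8232*1/16 + 107/588*3/16 + 9/49*1/8 = 5/42 = pi_B  (ok)
  1105/8232*1/4 + 5/42*3/8 + 3137/8232*3/8 + 107/588*7/16 + 9/49*7/16 = 3137/8232 = pi_C  (ok)
  1105/8232*1/4 + 5/42*1/16 + 3137/8232*1/4 + 107/588*1/8 + 9/49*1/8 = 107/588 = pi_D  (ok)
  1105/8232*3/16 + 5/42*1/4 + 3137/8232*3/16 + 107/588*1/16 + 9/49*1/4 = 9/49 = pi_E  (ok)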